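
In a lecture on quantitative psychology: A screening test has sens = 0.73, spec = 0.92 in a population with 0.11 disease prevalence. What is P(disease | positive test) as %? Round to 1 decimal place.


PPV = (sens * prev) / (sens * prev + (1-spec) * (1-prev))
Numerator = 0.73 * 0.11 = 0.0803
P(positive and no disease) = (1 - spec) * (1 - prev) = (1 - 0.92) * (1 - 0.11) = 0.0712
Denominator = 0.0803 + 0.0712 = 0.1515
PPV = 0.0803 / 0.1515 = 0.530033
As percentage = 53.0


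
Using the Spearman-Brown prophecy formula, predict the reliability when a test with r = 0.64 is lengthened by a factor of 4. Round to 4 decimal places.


r_new = n*r / (1 + (n-1)*r)
Numerator = 4 * 0.64 = 2.56
Denominator = 1 + 3 * 0.64 = 2.92
r_new = 2.56 / 2.92
= 0.8767


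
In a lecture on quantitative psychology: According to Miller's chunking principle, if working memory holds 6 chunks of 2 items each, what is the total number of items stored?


Total items = chunks * items_per_chunk
= 6 * 2
= 12


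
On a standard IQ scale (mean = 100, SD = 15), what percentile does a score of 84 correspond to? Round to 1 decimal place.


z = (IQ - mean) / SD
z = (84 - 100) / 15 = -1.0667
Percentile = Phi(-1.0667) * 100
Phi(-1.0667) = 0.143054
= 14.3


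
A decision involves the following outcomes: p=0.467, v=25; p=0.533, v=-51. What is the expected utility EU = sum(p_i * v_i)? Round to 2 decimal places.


EU = sum(p_i * v_i)
0.467 * 25 = 11.675
0.533 * -51 = -27.183
EU = 11.675 + -27.183
= -15.51


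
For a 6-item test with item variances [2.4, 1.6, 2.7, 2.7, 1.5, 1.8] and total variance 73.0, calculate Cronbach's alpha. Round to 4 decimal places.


alpha = (k/(k-1)) * (1 - sum(s_i^2)/s_total^2)
sum(item variances) = 12.7
k/(k-1) = 6/5 = 1.2
1 - 12.7/73.0 = 1 - 0.173973 = 0.826027
alpha = 1.2 * 0.826027
= 0.9912


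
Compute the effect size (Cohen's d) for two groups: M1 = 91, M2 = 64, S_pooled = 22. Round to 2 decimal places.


Cohen's d = (M1 - M2) / S_pooled
= (91 - 64) / 22
= 27 / 22
= 1.23


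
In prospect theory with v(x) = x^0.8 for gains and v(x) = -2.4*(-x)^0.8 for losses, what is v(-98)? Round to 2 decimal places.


Since x = -98 < 0, use v(x) = -lambda*(-x)^alpha
(-x) = 98
98^0.8 = 39.1725
v(-98) = -2.4 * 39.1725
= -94.01


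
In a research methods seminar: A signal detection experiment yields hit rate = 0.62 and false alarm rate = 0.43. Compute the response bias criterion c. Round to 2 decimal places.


c = -0.5 * (z(HR) + z(FAR))
z(0.62) = 0.3055
z(0.43) = -0.1764
c = -0.5 * (0.3055 + -0.1764)
= -0.5 * 0.1291
= -0.06


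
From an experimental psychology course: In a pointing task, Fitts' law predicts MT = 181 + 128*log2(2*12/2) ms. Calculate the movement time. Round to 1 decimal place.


MT = 181 + 128 * log2(2*12/2)
2D/W = 12.0
log2(12.0) = 3.585
MT = 181 + 128 * 3.585
= 639.9 ms


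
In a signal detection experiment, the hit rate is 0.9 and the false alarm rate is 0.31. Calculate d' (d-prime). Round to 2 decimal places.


d' = z(HR) - z(FAR)
z(0.9) = 1.2816
z(0.31) = -0.4959
d' = 1.2816 - -0.4959
= 1.78


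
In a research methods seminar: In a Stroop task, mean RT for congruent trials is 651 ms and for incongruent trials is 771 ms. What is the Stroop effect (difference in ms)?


Stroop effect = RT(incongruent) - RT(congruent)
= 771 - 651
= 120 ms


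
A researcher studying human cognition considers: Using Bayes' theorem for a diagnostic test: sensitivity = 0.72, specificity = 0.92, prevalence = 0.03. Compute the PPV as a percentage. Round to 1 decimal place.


PPV = (sens * prev) / (sens * prev + (1-spec) * (1-prev))
Numerator = 0.72 * 0.03 = 0.0216
P(positive and no disease) = (1 - spec) * (1 - prev) = (1 - 0.92) * (1 - 0.03) = 0.0776
Denominator = 0.0216 + 0.0776 = 0.0992
PPV = 0.0216 / 0.0992 = 0.217742
As percentage = 21.8


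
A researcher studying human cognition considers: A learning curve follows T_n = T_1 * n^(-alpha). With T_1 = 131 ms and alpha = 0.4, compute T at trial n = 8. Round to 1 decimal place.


T_n = 131 * 8^(-0.4)
8^(-0.4) = 0.435275
T_n = 131 * 0.435275
= 57.0 ms


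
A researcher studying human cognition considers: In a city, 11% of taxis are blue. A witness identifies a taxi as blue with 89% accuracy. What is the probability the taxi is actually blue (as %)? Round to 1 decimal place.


P(blue | says blue) = P(says blue | blue)*P(blue) / [P(says blue | blue)*P(blue) + P(says blue | not blue)*P(not blue)]
Numerator = 0.89 * 0.11 = 0.0979
False identification = 0.11 * 0.89 = 0.0979
P = 0.0979 / (0.0979 + 0.0979)
= 0.0979 / 0.1958
As percentage = 50.0


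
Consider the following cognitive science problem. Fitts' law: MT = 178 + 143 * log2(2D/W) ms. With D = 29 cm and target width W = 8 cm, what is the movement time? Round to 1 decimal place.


MT = 178 + 143 * log2(2*29/8)
2D/W = 7.25
log2(7.25) = 2.858
MT = 178 + 143 * 2.858
= 586.7 ms


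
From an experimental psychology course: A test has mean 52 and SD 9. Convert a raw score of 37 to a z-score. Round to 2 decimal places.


z = (X - mu) / sigma
= (37 - 52) / 9
= -15 / 9
= -1.67


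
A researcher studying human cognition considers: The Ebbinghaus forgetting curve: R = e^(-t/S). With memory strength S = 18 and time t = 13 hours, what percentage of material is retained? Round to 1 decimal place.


R = e^(-t/S)
-t/S = -13/18 = -0.722222
R = e^(-0.722222) = 0.485672
Percentage = 0.485672 * 100
= 48.6


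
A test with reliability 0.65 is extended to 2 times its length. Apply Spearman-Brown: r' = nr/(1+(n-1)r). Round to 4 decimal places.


r_new = n*r / (1 + (n-1)*r)
Numerator = 2 * 0.65 = 1.3
Denominator = 1 + 1 * 0.65 = 1.65
r_new = 1.3 / 1.65
= 0.7879


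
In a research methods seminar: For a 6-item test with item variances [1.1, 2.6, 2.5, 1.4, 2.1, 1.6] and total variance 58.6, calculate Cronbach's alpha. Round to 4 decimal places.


alpha = (k/(k-1)) * (1 - sum(s_i^2)/s_total^2)
sum(item variances) = 11.3
k/(k-1) = 6/5 = 1.2
1 - 11.3/58.6 = 1 - 0.192833 = 0.807167
alpha = 1.2 * 0.807167
= 0.9686


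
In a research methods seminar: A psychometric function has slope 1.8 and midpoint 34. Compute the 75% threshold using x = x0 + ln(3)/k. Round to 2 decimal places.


At P = 0.75: 0.75 = 1/(1 + e^(-k*(x-x0)))
Solving: e^(-k*(x-x0)) = 1/3
x = x0 + ln(3)/k
ln(3) = 1.0986
x = 34 + 1.0986/1.8
= 34 + 0.6103
= 34.61


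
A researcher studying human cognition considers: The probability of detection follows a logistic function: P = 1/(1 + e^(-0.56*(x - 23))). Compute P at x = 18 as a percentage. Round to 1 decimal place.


P(x) = 1/(1 + e^(-0.56*(18 - 23)))
Exponent = -0.56 * -5 = 2.8
e^(2.8) = 16.444647
P = 1/(1 + 16.444647) = 0.057324
Percentage = 5.7


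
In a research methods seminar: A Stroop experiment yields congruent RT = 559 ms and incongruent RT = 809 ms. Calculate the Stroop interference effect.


Stroop effect = RT(incongruent) - RT(congruent)
= 809 - 559
= 250 ms


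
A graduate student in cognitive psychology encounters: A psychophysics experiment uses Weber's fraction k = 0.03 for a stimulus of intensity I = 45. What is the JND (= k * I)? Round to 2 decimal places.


JND = k * I
JND = 0.03 * 45
= 1.35


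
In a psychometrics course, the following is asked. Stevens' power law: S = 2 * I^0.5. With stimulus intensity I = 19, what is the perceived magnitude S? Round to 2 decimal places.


S = 2 * 19^0.5
19^0.5 = 4.3589
S = 2 * 4.3589
= 8.72


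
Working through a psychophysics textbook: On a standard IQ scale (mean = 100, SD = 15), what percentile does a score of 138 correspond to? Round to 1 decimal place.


z = (IQ - mean) / SD
z = (138 - 100) / 15 = 2.5333
Percentile = Phi(2.5333) * 100
Phi(2.5333) = 0.99435
= 99.4


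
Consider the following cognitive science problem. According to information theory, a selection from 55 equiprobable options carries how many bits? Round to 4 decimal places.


H = log2(n)
H = log2(55)
= 5.7814


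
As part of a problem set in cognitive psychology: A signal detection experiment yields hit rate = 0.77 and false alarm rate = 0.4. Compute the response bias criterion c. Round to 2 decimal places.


c = -0.5 * (z(HR) + z(FAR))
z(0.77) = 0.7388
z(0.4) = -0.2533
c = -0.5 * (0.7388 + -0.2533)
= -0.5 * 0.4855
= -0.24


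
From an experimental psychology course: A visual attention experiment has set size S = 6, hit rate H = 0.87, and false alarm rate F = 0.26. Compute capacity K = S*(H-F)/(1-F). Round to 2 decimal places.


K = S * (H - F) / (1 - F)
H - F = 0.61
1 - F = 0.74
K = 6 * 0.61 / 0.74
= 4.95


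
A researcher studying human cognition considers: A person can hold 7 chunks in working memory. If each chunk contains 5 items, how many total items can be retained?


Total items = chunks * items_per_chunk
= 7 * 5
= 35


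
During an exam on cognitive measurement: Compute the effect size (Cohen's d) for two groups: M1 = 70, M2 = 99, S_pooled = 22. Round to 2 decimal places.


Cohen's d = (M1 - M2) / S_pooled
= (70 - 99) / 22
= -29 / 22
= -1.32


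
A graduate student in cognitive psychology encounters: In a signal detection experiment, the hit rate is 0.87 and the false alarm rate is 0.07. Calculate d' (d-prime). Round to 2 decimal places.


d' = z(HR) - z(FAR)
z(0.87) = 1.1264
z(0.07) = -1.4758
d' = 1.1264 - -1.4758
= 2.60


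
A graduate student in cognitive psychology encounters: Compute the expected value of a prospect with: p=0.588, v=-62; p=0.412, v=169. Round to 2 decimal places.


EU = sum(p_i * v_i)
0.588 * -62 = -36.456
0.412 * 169 = 69.628
EU = -36.456 + 69.628
= 33.17


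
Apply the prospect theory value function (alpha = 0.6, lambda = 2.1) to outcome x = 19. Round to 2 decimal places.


Since x = 19 >= 0, use v(x) = x^0.6
19^0.6 = 5.8513
v(19) = 5.85


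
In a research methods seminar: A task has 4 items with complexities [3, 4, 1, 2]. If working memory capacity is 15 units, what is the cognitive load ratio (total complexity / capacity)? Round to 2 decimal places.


Total complexity = 3 + 4 + 1 + 2 = 10
Load = total / capacity = 10 / 15
= 0.67


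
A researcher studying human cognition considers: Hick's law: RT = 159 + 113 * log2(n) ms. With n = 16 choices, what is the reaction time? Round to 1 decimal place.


RT = 159 + 113 * log2(16)
log2(16) = 4.0
RT = 159 + 113 * 4.0
= 159 + 452.0
= 611.0 ms


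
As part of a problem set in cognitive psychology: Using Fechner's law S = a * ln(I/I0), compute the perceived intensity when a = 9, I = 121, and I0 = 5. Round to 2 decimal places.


S = 9 * ln(121/5)
I/I0 = 24.2
ln(24.2) = 3.1864
S = 9 * 3.1864
= 28.68


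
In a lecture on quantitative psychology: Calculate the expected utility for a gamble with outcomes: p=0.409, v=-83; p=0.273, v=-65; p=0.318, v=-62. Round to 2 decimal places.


EU = sum(p_i * v_i)
0.409 * -83 = -33.947
0.273 * -65 = -17.745
0.318 * -62 = -19.716
EU = -33.947 + -17.745 + -19.716
= -71.41


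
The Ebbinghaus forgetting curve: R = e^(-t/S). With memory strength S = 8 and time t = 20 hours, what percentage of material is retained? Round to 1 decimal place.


R = e^(-t/S)
-t/S = -20/8 = -2.5
R = e^(-2.5) = 0.082085
Percentage = 0.082085 * 100
= 8.2


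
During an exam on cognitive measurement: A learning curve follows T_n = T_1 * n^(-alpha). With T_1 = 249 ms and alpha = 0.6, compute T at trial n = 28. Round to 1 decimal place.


T_n = 249 * 28^(-0.6)
28^(-0.6) = 0.135427
T_n = 249 * 0.135427
= 33.7 ms


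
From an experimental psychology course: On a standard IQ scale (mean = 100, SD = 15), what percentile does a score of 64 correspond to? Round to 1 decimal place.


z = (IQ - mean) / SD
z = (64 - 100) / 15 = -2.4
Percentile = Phi(-2.4) * 100
Phi(-2.4) = 0.008198
= 0.8


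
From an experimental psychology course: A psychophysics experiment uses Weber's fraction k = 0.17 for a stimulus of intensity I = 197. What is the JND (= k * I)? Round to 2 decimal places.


JND = k * I
JND = 0.17 * 197
= 33.49


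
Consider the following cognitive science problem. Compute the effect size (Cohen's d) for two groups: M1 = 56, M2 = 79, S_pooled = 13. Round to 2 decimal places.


Cohen's d = (M1 - M2) / S_pooled
= (56 - 79) / 13
= -23 / 13
= -1.77


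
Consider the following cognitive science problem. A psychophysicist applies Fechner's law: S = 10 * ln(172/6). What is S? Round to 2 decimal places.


S = 10 * ln(172/6)
I/I0 = 28.666667
ln(28.666667) = 3.3557
S = 10 * 3.3557
= 33.56


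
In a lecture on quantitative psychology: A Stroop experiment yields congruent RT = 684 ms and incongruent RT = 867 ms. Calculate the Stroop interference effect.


Stroop effect = RT(incongruent) - RT(congruent)
= 867 - 684
= 183 ms


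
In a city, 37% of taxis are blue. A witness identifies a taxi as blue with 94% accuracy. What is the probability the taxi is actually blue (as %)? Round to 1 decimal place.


P(blue | says blue) = P(says blue | blue)*P(blue) / [P(says blue | blue)*P(blue) + P(says blue | not blue)*P(not blue)]
Numerator = 0.94 * 0.37 = 0.3478
False identification = 0.06 * 0.63 = 0.0378
P = 0.3478 / (0.3478 + 0.0378)
= 0.3478 / 0.3856
As percentage = 90.2


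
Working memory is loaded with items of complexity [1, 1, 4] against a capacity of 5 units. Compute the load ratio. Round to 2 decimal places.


Total complexity = 1 + 1 + 4 = 6
Load = total / capacity = 6 / 5
= 1.20


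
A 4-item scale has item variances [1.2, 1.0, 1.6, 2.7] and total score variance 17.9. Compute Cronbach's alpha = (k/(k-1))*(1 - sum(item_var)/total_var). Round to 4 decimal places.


alpha = (k/(k-1)) * (1 - sum(s_i^2)/s_total^2)
sum(item variances) = 6.5
k/(k-1) = 4/3 = 1.333333
1 - 6.5/17.9 = 1 - 0.363128 = 0.636872
alpha = 1.333333 * 0.636872
= 0.8492


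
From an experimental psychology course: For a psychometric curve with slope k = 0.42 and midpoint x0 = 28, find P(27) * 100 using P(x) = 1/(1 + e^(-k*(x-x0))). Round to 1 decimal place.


P(x) = 1/(1 + e^(-0.42*(27 - 28)))
Exponent = -0.42 * -1 = 0.42
e^(0.42) = 1.521962
P = 1/(1 + 1.521962) = 0.396517
Percentage = 39.7


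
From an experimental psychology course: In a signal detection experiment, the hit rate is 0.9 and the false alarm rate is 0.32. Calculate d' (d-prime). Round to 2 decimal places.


d' = z(HR) - z(FAR)
z(0.9) = 1.2816
z(0.32) = -0.4677
d' = 1.2816 - -0.4677
= 1.75


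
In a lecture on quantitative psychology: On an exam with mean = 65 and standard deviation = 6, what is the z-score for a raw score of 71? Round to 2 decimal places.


z = (X - mu) / sigma
= (71 - 65) / 6
= 6 / 6
= 1.00


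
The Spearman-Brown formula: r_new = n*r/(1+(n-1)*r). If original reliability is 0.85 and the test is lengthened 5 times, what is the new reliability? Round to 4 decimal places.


r_new = n*r / (1 + (n-1)*r)
Numerator = 5 * 0.85 = 4.25
Denominator = 1 + 4 * 0.85 = 4.4
r_new = 4.25 / 4.4
= 0.9659


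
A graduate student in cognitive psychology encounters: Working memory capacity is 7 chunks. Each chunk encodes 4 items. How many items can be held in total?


Total items = chunks * items_per_chunk
= 7 * 4
= 28


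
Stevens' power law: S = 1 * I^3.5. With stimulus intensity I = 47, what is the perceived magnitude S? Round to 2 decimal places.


S = 1 * 47^3.5
47^3.5 = 711774.6276
S = 1 * 711774.6276
= 711774.63


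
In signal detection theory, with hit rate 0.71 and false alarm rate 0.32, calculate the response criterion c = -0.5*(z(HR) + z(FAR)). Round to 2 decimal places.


c = -0.5 * (z(HR) + z(FAR))
z(0.71) = 0.5534
z(0.32) = -0.4677
c = -0.5 * (0.5534 + -0.4677)
= -0.5 * 0.0857
= -0.04


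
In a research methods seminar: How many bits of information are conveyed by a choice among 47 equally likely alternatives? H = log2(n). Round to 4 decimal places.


H = log2(n)
H = log2(47)
= 5.5546


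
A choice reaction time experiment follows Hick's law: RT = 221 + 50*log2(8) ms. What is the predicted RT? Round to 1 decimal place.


RT = 221 + 50 * log2(8)
log2(8) = 3.0
RT = 221 + 50 * 3.0
= 221 + 150.0
= 371.0 ms


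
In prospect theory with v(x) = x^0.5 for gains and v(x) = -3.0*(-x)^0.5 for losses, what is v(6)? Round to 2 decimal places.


Since x = 6 >= 0, use v(x) = x^0.5
6^0.5 = 2.4495
v(6) = 2.45


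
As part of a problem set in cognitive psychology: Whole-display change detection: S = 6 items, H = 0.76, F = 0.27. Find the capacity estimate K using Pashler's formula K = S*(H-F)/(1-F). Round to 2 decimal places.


K = S * (H - F) / (1 - F)
H - F = 0.49
1 - F = 0.73
K = 6 * 0.49 / 0.73
= 4.03


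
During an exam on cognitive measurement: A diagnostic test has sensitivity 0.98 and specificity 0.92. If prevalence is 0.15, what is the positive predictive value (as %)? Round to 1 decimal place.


PPV = (sens * prev) / (sens * prev + (1-spec) * (1-prev))
Numerator = 0.98 * 0.15 = 0.147
P(positive and no disease) = (1 - spec) * (1 - prev) = (1 - 0.92) * (1 - 0.15) = 0.068
Denominator = 0.147 + 0.068 = 0.215
PPV = 0.147 / 0.215 = 0.683721
As percentage = 68.4


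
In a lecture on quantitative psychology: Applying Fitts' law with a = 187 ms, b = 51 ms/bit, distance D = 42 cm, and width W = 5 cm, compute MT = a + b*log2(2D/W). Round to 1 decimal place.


MT = 187 + 51 * log2(2*42/5)
2D/W = 16.8
log2(16.8) = 4.0704
MT = 187 + 51 * 4.0704
= 394.6 ms


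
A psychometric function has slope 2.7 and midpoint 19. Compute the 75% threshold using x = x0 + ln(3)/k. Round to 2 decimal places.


At P = 0.75: 0.75 = 1/(1 + e^(-k*(x-x0)))
Solving: e^(-k*(x-x0)) = 1/3
x = x0 + ln(3)/k
ln(3) = 1.0986
x = 19 + 1.0986/2.7
= 19 + 0.4069
= 19.41


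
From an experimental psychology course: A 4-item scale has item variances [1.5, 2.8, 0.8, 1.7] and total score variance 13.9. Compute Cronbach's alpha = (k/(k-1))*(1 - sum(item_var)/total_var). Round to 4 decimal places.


alpha = (k/(k-1)) * (1 - sum(s_i^2)/s_total^2)
sum(item variances) = 6.8
k/(k-1) = 4/3 = 1.333333
1 - 6.8/13.9 = 1 - 0.489209 = 0.510791
alpha = 1.333333 * 0.510791
= 0.6811


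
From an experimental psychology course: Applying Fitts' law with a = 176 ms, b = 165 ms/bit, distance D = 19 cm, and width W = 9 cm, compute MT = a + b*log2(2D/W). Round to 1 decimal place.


MT = 176 + 165 * log2(2*19/9)
2D/W = 4.222222
log2(4.222222) = 2.078
MT = 176 + 165 * 2.078
= 518.9 ms


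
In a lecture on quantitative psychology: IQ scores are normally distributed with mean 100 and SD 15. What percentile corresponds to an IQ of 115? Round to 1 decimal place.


z = (IQ - mean) / SD
z = (115 - 100) / 15 = 1.0
Percentile = Phi(1.0) * 100
Phi(1.0) = 0.841345
= 84.1


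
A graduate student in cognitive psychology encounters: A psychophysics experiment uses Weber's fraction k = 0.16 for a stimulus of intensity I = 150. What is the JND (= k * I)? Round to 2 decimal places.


JND = k * I
JND = 0.16 * 150
= 24.00


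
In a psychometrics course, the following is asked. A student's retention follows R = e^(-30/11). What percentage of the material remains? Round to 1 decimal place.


R = e^(-t/S)
-t/S = -30/11 = -2.727273
R = e^(-2.727273) = 0.065397
Percentage = 0.065397 * 100
= 6.5


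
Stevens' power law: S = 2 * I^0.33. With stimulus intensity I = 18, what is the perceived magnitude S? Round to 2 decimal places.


S = 2 * 18^0.33
18^0.33 = 2.5956
S = 2 * 2.5956
= 5.19


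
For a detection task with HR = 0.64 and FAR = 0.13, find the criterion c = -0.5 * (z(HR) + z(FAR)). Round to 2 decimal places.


c = -0.5 * (z(HR) + z(FAR))
z(0.64) = 0.3585
z(0.13) = -1.1264
c = -0.5 * (0.3585 + -1.1264)
= -0.5 * -0.7679
= 0.38


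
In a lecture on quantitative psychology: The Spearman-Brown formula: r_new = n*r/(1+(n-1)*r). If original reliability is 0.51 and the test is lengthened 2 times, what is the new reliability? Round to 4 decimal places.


r_new = n*r / (1 + (n-1)*r)
Numerator = 2 * 0.51 = 1.02
Denominator = 1 + 1 * 0.51 = 1.51
r_new = 1.02 / 1.51
= 0.6755


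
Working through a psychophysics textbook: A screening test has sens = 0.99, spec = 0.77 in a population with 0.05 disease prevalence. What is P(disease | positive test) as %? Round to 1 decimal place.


PPV = (sens * prev) / (sens * prev + (1-spec) * (1-prev))
Numerator = 0.99 * 0.05 = 0.0495
P(positive and no disease) = (1 - spec) * (1 - prev) = (1 - 0.77) * (1 - 0.05) = 0.2185
Denominator = 0.0495 + 0.2185 = 0.268
PPV = 0.0495 / 0.268 = 0.184701
As percentage = 18.5


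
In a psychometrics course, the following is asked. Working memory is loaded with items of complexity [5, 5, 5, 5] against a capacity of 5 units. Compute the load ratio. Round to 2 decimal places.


Total complexity = 5 + 5 + 5 + 5 = 20
Load = total / capacity = 20 / 5
= 4.00


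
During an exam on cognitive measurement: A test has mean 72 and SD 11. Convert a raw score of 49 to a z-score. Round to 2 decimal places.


z = (X - mu) / sigma
= (49 - 72) / 11
= -23 / 11
= -2.09


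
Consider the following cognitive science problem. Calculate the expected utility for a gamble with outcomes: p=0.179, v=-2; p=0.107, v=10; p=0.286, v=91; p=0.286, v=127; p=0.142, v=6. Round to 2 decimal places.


EU = sum(p_i * v_i)
0.179 * -2 = -0.358
0.107 * 10 = 1.07
0.286 * 91 = 26.026
0.286 * 127 = 36.322
0.142 * 6 = 0.852
EU = -0.358 + 1.07 + 26.026 + 36.322 + 0.852
= 63.91


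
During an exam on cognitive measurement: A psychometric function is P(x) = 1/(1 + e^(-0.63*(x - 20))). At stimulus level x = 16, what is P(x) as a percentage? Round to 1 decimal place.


P(x) = 1/(1 + e^(-0.63*(16 - 20)))
Exponent = -0.63 * -4 = 2.52
e^(2.52) = 12.428597
P = 1/(1 + 12.428597) = 0.074468
Percentage = 7.4


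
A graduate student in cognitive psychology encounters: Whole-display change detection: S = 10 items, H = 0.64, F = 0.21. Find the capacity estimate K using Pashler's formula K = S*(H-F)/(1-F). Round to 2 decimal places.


K = S * (H - F) / (1 - F)
H - F = 0.43
1 - F = 0.79
K = 10 * 0.43 / 0.79
= 5.44


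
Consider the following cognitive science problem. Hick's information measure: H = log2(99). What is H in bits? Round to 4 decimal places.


H = log2(n)
H = log2(99)
= 6.6294


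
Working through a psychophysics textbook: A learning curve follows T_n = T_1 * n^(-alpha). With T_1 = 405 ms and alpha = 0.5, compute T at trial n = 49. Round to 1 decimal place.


T_n = 405 * 49^(-0.5)
49^(-0.5) = 0.142857
T_n = 405 * 0.142857
= 57.9 ms


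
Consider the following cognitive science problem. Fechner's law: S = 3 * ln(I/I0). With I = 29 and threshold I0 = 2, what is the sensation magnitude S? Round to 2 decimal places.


S = 3 * ln(29/2)
I/I0 = 14.5
ln(14.5) = 2.6741
S = 3 * 2.6741
= 8.02


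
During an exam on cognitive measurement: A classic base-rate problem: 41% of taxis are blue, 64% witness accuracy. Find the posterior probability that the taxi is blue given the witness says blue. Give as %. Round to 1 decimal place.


P(blue | says blue) = P(says blue | blue)*P(blue) / [P(says blue | blue)*P(blue) + P(says blue | not blue)*P(not blue)]
Numerator = 0.64 * 0.41 = 0.2624
False identification = 0.36 * 0.59 = 0.2124
P = 0.2624 / (0.2624 + 0.2124)
= 0.2624 / 0.4748
As percentage = 55.3


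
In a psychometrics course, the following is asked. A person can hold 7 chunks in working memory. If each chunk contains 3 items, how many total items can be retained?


Total items = chunks * items_per_chunk
= 7 * 3
= 21


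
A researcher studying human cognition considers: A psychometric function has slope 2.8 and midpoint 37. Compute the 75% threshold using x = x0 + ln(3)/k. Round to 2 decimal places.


At P = 0.75: 0.75 = 1/(1 + e^(-k*(x-x0)))
Solving: e^(-k*(x-x0)) = 1/3
x = x0 + ln(3)/k
ln(3) = 1.0986
x = 37 + 1.0986/2.8
= 37 + 0.3924
= 37.39


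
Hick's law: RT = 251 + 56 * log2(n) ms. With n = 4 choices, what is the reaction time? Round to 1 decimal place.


RT = 251 + 56 * log2(4)
log2(4) = 2.0
RT = 251 + 56 * 2.0
= 251 + 112.0
= 363.0 ms


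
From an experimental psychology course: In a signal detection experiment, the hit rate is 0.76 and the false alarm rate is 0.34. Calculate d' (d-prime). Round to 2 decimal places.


d' = z(HR) - z(FAR)
z(0.76) = 0.7063
z(0.34) = -0.4125
d' = 0.7063 - -0.4125
= 1.12


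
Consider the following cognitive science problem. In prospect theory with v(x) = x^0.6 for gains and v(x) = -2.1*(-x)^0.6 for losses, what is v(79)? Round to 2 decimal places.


Since x = 79 >= 0, use v(x) = x^0.6
79^0.6 = 13.7587
v(79) = 13.76


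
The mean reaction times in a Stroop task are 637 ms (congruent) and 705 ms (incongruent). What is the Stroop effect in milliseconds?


Stroop effect = RT(incongruent) - RT(congruent)
= 705 - 637
= 68 ms


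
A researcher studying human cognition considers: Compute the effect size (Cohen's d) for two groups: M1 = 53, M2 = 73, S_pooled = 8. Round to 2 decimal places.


Cohen's d = (M1 - M2) / S_pooled
= (53 - 73) / 8
= -20 / 8
= -2.50


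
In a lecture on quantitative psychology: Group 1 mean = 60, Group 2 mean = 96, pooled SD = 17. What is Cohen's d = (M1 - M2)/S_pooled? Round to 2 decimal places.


Cohen's d = (M1 - M2) / S_pooled
= (60 - 96) / 17
= -36 / 17
= -2.12


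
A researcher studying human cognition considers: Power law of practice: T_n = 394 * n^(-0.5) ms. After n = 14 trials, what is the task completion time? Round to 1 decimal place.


T_n = 394 * 14^(-0.5)
14^(-0.5) = 0.267261
T_n = 394 * 0.267261
= 105.3 ms


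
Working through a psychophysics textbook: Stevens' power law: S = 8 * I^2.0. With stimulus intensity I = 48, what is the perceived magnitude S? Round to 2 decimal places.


S = 8 * 48^2.0
48^2.0 = 2304.0
S = 8 * 2304.0
= 18432.00


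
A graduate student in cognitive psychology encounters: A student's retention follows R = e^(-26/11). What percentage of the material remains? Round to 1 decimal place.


R = e^(-t/S)
-t/S = -26/11 = -2.363636
R = e^(-2.363636) = 0.094078
Percentage = 0.094078 * 100
= 9.4


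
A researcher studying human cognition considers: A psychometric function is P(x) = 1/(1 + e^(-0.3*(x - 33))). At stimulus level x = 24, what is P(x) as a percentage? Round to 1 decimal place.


P(x) = 1/(1 + e^(-0.3*(24 - 33)))
Exponent = -0.3 * -9 = 2.7
e^(2.7) = 14.879732
P = 1/(1 + 14.879732) = 0.062973
Percentage = 6.3


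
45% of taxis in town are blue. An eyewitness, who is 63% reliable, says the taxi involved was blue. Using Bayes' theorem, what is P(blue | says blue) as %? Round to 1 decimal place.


P(blue | says blue) = P(says blue | blue)*P(blue) / [P(says blue | blue)*P(blue) + P(says blue | not blue)*P(not blue)]
Numerator = 0.63 * 0.45 = 0.2835
False identification = 0.37 * 0.55 = 0.2035
P = 0.2835 / (0.2835 + 0.2035)
= 0.2835 / 0.487
As percentage = 58.2


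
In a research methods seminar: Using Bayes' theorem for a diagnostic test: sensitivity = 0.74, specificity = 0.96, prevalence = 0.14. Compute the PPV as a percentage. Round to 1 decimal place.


PPV = (sens * prev) / (sens * prev + (1-spec) * (1-prev))
Numerator = 0.74 * 0.14 = 0.1036
P(positive and no disease) = (1 - spec) * (1 - prev) = (1 - 0.96) * (1 - 0.14) = 0.0344
Denominator = 0.1036 + 0.0344 = 0.138
PPV = 0.1036 / 0.138 = 0.750725
As percentage = 75.1


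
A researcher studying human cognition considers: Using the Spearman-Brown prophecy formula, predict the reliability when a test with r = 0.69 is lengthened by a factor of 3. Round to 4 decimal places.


r_new = n*r / (1 + (n-1)*r)
Numerator = 3 * 0.69 = 2.07
Denominator = 1 + 2 * 0.69 = 2.38
r_new = 2.07 / 2.38
= 0.8697


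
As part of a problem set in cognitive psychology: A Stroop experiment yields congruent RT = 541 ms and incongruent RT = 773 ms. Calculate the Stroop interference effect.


Stroop effect = RT(incongruent) - RT(congruent)
= 773 - 541
= 232 ms


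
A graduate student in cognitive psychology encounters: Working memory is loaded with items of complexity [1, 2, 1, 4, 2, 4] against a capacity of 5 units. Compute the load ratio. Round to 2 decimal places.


Total complexity = 1 + 2 + 1 + 4 + 2 + 4 = 14
Load = total / capacity = 14 / 5
= 2.80


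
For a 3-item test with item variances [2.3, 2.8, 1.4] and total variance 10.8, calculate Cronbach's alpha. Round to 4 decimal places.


alpha = (k/(k-1)) * (1 - sum(s_i^2)/s_total^2)
sum(item variances) = 6.5
k/(k-1) = 3/2 = 1.5
1 - 6.5/10.8 = 1 - 0.601852 = 0.398148
alpha = 1.5 * 0.398148
= 0.5972


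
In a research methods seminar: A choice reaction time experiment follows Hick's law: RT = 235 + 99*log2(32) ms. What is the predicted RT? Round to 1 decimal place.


RT = 235 + 99 * log2(32)
log2(32) = 5.0
RT = 235 + 99 * 5.0
= 235 + 495.0
= 730.0 ms


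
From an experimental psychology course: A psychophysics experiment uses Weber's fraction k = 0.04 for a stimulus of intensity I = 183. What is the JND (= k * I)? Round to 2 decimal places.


JND = k * I
JND = 0.04 * 183
= 7.32


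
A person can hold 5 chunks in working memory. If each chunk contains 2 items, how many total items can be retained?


Total items = chunks * items_per_chunk
= 5 * 2
= 10


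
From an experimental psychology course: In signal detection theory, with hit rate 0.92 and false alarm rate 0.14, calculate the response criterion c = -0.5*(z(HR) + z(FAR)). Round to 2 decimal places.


c = -0.5 * (z(HR) + z(FAR))
z(0.92) = 1.4051
z(0.14) = -1.0803
c = -0.5 * (1.4051 + -1.0803)
= -0.5 * 0.3248
= -0.16


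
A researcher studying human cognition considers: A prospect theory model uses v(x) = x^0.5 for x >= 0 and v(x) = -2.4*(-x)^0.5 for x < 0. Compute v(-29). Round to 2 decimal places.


Since x = -29 < 0, use v(x) = -lambda*(-x)^alpha
(-x) = 29
29^0.5 = 5.3852
v(-29) = -2.4 * 5.3852
= -12.92


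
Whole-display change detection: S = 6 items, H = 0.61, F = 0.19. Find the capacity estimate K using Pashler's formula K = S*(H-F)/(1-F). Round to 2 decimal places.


K = S * (H - F) / (1 - F)
H - F = 0.42
1 - F = 0.81
K = 6 * 0.42 / 0.81
= 3.11


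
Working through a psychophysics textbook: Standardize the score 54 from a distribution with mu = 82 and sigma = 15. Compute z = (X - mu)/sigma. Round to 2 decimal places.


z = (X - mu) / sigma
= (54 - 82) / 15
= -28 / 15
= -1.87


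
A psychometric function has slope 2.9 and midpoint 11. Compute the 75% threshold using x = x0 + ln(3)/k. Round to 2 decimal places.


At P = 0.75: 0.75 = 1/(1 + e^(-k*(x-x0)))
Solving: e^(-k*(x-x0)) = 1/3
x = x0 + ln(3)/k
ln(3) = 1.0986
x = 11 + 1.0986/2.9
= 11 + 0.3788
= 11.38


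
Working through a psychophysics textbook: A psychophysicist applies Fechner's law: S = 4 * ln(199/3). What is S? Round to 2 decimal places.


S = 4 * ln(199/3)
I/I0 = 66.333333
ln(66.333333) = 4.1947
S = 4 * 4.1947
= 16.78


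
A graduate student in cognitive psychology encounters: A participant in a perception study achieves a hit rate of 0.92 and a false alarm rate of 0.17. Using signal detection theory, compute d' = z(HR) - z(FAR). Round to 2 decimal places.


d' = z(HR) - z(FAR)
z(0.92) = 1.4051
z(0.17) = -0.9542
d' = 1.4051 - -0.9542
= 2.36


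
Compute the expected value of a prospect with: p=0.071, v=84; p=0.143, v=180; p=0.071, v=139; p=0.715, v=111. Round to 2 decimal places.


EU = sum(p_i * v_i)
0.071 * 84 = 5.964
0.143 * 180 = 25.74
0.071 * 139 = 9.869
0.715 * 111 = 79.365
EU = 5.964 + 25.74 + 9.869 + 79.365
= 120.94


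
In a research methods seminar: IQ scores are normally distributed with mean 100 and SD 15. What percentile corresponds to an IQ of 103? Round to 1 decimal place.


z = (IQ - mean) / SD
z = (103 - 100) / 15 = 0.2
Percentile = Phi(0.2) * 100
Phi(0.2) = 0.57926
= 57.9


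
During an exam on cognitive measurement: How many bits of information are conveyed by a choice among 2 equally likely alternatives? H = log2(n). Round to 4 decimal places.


H = log2(n)
H = log2(2)
= 1.0000


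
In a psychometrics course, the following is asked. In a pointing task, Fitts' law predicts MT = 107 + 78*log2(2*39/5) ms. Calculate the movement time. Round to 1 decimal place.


MT = 107 + 78 * log2(2*39/5)
2D/W = 15.6
log2(15.6) = 3.9635
MT = 107 + 78 * 3.9635
= 416.2 ms


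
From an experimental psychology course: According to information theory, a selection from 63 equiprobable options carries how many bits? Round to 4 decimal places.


H = log2(n)
H = log2(63)
= 5.9773


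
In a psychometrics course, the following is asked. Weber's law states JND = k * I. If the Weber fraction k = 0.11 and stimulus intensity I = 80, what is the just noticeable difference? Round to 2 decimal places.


JND = k * I
JND = 0.11 * 80
= 8.80


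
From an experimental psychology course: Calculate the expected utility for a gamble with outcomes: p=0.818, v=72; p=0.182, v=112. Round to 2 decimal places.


EU = sum(p_i * v_i)
0.818 * 72 = 58.896
0.182 * 112 = 20.384
EU = 58.896 + 20.384
= 79.28


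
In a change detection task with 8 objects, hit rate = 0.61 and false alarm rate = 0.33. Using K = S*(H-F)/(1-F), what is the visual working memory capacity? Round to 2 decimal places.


K = S * (H - F) / (1 - F)
H - F = 0.28
1 - F = 0.67
K = 8 * 0.28 / 0.67
= 3.34


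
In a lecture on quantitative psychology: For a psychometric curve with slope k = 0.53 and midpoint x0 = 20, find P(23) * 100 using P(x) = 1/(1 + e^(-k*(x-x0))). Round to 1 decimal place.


P(x) = 1/(1 + e^(-0.53*(23 - 20)))
Exponent = -0.53 * 3 = -1.59
e^(-1.59) = 0.203926
P = 1/(1 + 0.203926) = 0.830616
Percentage = 83.1


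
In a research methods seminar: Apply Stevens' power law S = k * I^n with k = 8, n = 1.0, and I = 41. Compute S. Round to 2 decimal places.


S = 8 * 41^1.0
41^1.0 = 41.0
S = 8 * 41.0
= 328.00


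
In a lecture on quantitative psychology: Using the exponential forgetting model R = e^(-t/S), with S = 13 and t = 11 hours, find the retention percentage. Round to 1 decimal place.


R = e^(-t/S)
-t/S = -11/13 = -0.846154
R = e^(-0.846154) = 0.429062
Percentage = 0.429062 * 100
= 42.9


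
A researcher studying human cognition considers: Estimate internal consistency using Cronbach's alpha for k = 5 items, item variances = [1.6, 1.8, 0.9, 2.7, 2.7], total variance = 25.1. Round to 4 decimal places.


alpha = (k/(k-1)) * (1 - sum(s_i^2)/s_total^2)
sum(item variances) = 9.7
k/(k-1) = 5/4 = 1.25
1 - 9.7/25.1 = 1 - 0.386454 = 0.613546
alpha = 1.25 * 0.613546
= 0.7669


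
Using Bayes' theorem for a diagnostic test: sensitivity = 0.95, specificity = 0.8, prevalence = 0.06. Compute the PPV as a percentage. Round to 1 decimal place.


PPV = (sens * prev) / (sens * prev + (1-spec) * (1-prev))
Numerator = 0.95 * 0.06 = 0.057
P(positive and no disease) = (1 - spec) * (1 - prev) = (1 - 0.8) * (1 - 0.06) = 0.188
Denominator = 0.057 + 0.188 = 0.245
PPV = 0.057 / 0.245 = 0.232653
As percentage = 23.3


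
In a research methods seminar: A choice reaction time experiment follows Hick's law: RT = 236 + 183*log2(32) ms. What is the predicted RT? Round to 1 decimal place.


RT = 236 + 183 * log2(32)
log2(32) = 5.0
RT = 236 + 183 * 5.0
= 236 + 915.0
= 1151.0 ms


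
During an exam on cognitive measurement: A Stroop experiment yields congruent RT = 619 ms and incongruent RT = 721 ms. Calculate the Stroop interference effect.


Stroop effect = RT(incongruent) - RT(congruent)
= 721 - 619
= 102 ms


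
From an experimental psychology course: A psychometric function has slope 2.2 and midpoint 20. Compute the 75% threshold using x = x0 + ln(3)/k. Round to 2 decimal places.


At P = 0.75: 0.75 = 1/(1 + e^(-k*(x-x0)))
Solving: e^(-k*(x-x0)) = 1/3
x = x0 + ln(3)/k
ln(3) = 1.0986
x = 20 + 1.0986/2.2
= 20 + 0.4994
= 20.50


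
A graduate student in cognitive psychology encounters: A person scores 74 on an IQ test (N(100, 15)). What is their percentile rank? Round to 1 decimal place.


z = (IQ - mean) / SD
z = (74 - 100) / 15 = -1.7333
Percentile = Phi(-1.7333) * 100
Phi(-1.7333) = 0.041521
= 4.2


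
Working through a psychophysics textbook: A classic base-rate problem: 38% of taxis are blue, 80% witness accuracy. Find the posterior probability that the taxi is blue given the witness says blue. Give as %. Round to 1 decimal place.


P(blue | says blue) = P(says blue | blue)*P(blue) / [P(says blue | blue)*P(blue) + P(says blue | not blue)*P(not blue)]
Numerator = 0.8 * 0.38 = 0.304
False identification = 0.2 * 0.62 = 0.124
P = 0.304 / (0.304 + 0.124)
= 0.304 / 0.428
As percentage = 71.0


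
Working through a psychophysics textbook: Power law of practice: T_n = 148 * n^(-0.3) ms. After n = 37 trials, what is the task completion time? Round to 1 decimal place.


T_n = 148 * 37^(-0.3)
37^(-0.3) = 0.338485
T_n = 148 * 0.338485
= 50.1 ms


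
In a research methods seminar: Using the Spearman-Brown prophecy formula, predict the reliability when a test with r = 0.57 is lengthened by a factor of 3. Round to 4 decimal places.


r_new = n*r / (1 + (n-1)*r)
Numerator = 3 * 0.57 = 1.71
Denominator = 1 + 2 * 0.57 = 2.14
r_new = 1.71 / 2.14
= 0.7991


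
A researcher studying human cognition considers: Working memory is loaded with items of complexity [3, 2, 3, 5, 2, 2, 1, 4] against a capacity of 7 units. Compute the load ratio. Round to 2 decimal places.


Total complexity = 3 + 2 + 3 + 5 + 2 + 2 + 1 + 4 = 22
Load = total / capacity = 22 / 7
= 3.14


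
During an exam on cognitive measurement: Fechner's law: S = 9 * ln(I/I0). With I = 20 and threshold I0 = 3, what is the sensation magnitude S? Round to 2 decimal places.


S = 9 * ln(20/3)
I/I0 = 6.666667
ln(6.666667) = 1.8971
S = 9 * 1.8971
= 17.07


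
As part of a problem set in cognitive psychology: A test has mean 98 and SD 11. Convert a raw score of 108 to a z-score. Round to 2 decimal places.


z = (X - mu) / sigma
= (108 - 98) / 11
= 10 / 11
= 0.91


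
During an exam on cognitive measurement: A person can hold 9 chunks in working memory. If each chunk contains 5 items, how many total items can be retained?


Total items = chunks * items_per_chunk
= 9 * 5
= 45


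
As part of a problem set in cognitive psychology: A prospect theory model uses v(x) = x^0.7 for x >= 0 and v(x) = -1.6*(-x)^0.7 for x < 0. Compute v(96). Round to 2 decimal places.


Since x = 96 >= 0, use v(x) = x^0.7
96^0.7 = 24.4112
v(96) = 24.41


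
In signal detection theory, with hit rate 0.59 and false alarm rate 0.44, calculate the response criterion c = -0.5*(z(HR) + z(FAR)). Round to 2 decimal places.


c = -0.5 * (z(HR) + z(FAR))
z(0.59) = 0.2275
z(0.44) = -0.151
c = -0.5 * (0.2275 + -0.151)
= -0.5 * 0.0765
= -0.04


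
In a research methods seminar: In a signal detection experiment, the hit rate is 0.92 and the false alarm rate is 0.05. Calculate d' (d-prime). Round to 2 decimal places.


d' = z(HR) - z(FAR)
z(0.92) = 1.4051
z(0.05) = -1.6449
d' = 1.4051 - -1.6449
= 3.05


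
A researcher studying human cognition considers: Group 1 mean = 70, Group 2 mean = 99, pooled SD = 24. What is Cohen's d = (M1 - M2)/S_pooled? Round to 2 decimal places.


Cohen's d = (M1 - M2) / S_pooled
= (70 - 99) / 24
= -29 / 24
= -1.21


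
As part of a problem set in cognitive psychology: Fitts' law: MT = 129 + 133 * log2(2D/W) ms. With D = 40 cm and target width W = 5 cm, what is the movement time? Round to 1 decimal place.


MT = 129 + 133 * log2(2*40/5)
2D/W = 16.0
log2(16.0) = 4.0
MT = 129 + 133 * 4.0
= 661.0 ms


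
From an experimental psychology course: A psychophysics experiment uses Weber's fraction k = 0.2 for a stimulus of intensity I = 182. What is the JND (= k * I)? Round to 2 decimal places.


JND = k * I
JND = 0.2 * 182
= 36.40


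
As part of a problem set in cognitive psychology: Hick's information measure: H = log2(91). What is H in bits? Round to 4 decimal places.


H = log2(n)
H = log2(91)
= 6.5078


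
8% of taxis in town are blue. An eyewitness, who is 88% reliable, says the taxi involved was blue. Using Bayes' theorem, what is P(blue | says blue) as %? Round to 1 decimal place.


P(blue | says blue) = P(says blue | blue)*P(blue) / [P(says blue | blue)*P(blue) + P(says blue | not blue)*P(not blue)]
Numerator = 0.88 * 0.08 = 0.0704
False identification = 0.12 * 0.92 = 0.1104
P = 0.0704 / (0.0704 + 0.1104)
= 0.0704 / 0.1808
As percentage = 38.9
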